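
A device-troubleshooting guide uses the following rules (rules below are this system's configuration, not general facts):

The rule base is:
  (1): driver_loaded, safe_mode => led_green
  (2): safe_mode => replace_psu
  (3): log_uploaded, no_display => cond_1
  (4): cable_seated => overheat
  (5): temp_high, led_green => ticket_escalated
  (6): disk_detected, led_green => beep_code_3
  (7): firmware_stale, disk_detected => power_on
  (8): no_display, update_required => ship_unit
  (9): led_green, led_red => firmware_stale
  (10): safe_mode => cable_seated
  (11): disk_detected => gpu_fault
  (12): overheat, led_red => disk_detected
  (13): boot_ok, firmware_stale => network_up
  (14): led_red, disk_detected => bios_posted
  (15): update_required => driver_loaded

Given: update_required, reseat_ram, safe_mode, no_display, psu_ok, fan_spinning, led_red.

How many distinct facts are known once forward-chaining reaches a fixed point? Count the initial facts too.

Round 1 — (2), (8), (10), (15), derive replace_psu, ship_unit, cable_seated, driver_loaded.
Round 2 — (1), (4), derive led_green, overheat.
Round 3 — (9), (12), derive firmware_stale, disk_detected.
Round 4 — (6), (7), (11), (14), derive beep_code_3, power_on, gpu_fault, bios_posted.
Closure: {beep_code_3, bios_posted, cable_seated, disk_detected, driver_loaded, fan_spinning, firmware_stale, gpu_fault, led_green, led_red, no_display, overheat, power_on, psu_ok, replace_psu, reseat_ram, safe_mode, ship_unit, update_required} — 19 facts.

19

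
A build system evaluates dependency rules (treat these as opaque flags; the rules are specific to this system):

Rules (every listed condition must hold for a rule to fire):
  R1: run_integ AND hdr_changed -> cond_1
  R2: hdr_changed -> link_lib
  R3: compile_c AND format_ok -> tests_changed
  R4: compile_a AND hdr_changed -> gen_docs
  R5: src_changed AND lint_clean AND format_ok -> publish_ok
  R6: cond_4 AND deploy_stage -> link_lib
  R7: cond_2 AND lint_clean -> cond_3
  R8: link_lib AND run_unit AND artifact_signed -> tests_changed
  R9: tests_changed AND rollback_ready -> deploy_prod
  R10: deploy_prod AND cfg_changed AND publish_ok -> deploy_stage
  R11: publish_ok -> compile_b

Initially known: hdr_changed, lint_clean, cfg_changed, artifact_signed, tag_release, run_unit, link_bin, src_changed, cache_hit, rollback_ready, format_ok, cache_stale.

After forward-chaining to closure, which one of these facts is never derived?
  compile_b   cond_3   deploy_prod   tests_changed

[1] R2 [hdr_changed -> link_lib]; R5 [src_changed AND lint_clean AND format_ok -> publish_ok]. ⇒ new: link_lib, publish_ok.
[2] R8 [link_lib AND run_unit AND artifact_signed -> tests_changed]; R11 [publish_ok -> compile_b]. ⇒ new: tests_changed, compile_b.
[3] R9 [tests_changed AND rollback_ready -> deploy_prod]. ⇒ new: deploy_prod.
[4] R10 [deploy_prod AND cfg_changed AND publish_ok -> deploy_stage]. ⇒ new: deploy_stage.
Derived: compile_b (round 2), tests_changed (round 2), deploy_prod (round 3). cond_3 never appears in any round.

cond_3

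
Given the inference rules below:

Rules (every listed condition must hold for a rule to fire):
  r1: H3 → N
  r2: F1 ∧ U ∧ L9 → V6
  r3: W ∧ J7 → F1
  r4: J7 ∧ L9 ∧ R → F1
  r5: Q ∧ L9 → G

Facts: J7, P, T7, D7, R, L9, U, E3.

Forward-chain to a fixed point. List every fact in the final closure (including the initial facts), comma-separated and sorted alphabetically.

Round 1 — r4, derive F1.
Round 2 — r2, derive V6.

D7, E3, F1, J7, L9, P, R, T7, U, V6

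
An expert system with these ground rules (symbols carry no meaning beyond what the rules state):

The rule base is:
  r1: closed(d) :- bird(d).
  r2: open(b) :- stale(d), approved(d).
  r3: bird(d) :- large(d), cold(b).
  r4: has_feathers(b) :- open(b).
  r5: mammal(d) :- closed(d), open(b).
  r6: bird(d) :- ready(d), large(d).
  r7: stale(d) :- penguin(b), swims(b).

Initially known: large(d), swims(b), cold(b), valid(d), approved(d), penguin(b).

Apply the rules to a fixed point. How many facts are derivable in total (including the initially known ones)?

12

[1] r3 [bird(d) :- large(d), cold(b).]; r7 [stale(d) :- penguin(b), swims(b).]. ⇒ new: bird(d), stale(d).
[2] r1 [closed(d) :- bird(d).]; r2 [open(b) :- stale(d), approved(d).]. ⇒ new: closed(d), open(b).
[3] r4 [has_feathers(b) :- open(b).]; r5 [mammal(d) :- closed(d), open(b).]. ⇒ new: has_feathers(b), mammal(d).
Closure: {approved(d), bird(d), closed(d), cold(b), has_feathers(b), large(d), mammal(d), open(b), penguin(b), stale(d), swims(b), valid(d)} — 12 facts.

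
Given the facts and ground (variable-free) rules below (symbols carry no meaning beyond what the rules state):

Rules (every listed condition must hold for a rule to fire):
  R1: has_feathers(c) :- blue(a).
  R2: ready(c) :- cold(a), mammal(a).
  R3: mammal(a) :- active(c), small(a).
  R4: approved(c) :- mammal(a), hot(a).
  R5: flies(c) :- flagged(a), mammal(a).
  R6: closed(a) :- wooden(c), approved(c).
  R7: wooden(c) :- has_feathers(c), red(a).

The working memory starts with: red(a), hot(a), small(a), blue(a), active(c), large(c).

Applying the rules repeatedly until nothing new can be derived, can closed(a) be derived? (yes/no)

yes

Round 1 fires R1, R3, giving has_feathers(c), mammal(a).
Round 2 fires R4, R7, giving approved(c), wooden(c).
Round 3 fires R6, giving closed(a).
closed(a) appears in round 3, so it is derivable.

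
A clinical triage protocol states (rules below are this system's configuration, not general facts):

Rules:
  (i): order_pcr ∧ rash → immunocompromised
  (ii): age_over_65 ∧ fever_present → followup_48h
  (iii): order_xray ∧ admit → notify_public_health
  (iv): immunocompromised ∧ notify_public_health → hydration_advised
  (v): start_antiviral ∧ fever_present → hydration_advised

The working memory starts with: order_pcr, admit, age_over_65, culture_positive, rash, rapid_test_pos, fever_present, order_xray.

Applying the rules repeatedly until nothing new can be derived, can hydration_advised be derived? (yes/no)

yes

Round 1 fires (i), (ii), (iii), giving immunocompromised, followup_48h, notify_public_health.
Round 2 fires (iv), giving hydration_advised.
hydration_advised appears in round 2, so it is derivable.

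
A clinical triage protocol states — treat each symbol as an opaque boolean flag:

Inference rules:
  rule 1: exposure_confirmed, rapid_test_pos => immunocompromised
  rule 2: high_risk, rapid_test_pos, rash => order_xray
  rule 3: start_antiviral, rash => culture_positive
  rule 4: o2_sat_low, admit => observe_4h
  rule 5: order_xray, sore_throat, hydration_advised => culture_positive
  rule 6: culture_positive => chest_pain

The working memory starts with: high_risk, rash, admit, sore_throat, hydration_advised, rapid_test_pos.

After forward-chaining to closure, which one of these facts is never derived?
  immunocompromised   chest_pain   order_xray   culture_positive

Round 1: rule 2 [high_risk, rapid_test_pos, rash => order_xray]. Adds order_xray.
Round 2: rule 5 [order_xray, sore_throat, hydration_advised => culture_positive]. Adds culture_positive.
Round 3: rule 6 [culture_positive => chest_pain]. Adds chest_pain.
Derived: culture_positive (round 2), order_xray (round 1), chest_pain (round 3). immunocompromised never appears in any round.

immunocompromised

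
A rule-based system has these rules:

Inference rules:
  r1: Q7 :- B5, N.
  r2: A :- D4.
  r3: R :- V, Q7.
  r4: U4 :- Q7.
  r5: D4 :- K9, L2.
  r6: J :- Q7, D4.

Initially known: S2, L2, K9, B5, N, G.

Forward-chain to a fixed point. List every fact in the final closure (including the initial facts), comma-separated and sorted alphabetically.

Round 1 — r1, r5, derive Q7, D4.
Round 2 — r2, r4, r6, derive A, U4, J.

A, B5, D4, G, J, K9, L2, N, Q7, S2, U4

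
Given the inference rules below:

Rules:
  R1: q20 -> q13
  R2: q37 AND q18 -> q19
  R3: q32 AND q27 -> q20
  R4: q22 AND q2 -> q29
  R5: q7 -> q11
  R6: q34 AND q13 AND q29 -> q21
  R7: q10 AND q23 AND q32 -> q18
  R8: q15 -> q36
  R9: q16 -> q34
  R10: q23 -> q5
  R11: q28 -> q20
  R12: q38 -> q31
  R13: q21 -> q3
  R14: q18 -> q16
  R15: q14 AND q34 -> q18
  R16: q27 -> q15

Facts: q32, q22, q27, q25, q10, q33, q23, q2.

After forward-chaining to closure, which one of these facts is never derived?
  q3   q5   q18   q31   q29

q31

Round 1 fires R3, R4, R7, R10, R16, giving q20, q29, q18, q5, q15.
Round 2 fires R1, R8, R14, giving q13, q36, q16.
Round 3 fires R9, giving q34.
Round 4 fires R6, giving q21.
Round 5 fires R13, giving q3.
Derived: q5 (round 1), q3 (round 5), q29 (round 1), q18 (round 1). q31 never appears in any round.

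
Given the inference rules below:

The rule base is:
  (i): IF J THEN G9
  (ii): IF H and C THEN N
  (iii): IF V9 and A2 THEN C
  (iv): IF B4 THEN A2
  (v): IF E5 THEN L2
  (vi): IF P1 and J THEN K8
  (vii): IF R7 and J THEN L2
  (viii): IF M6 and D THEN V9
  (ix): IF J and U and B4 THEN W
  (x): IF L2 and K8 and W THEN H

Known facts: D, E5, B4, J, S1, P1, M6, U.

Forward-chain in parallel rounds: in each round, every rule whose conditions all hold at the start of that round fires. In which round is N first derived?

3

Round 1 fires (i), (iv), (v), (vi), (viii), (ix), giving G9, A2, L2, K8, V9, W.
Round 2 fires (iii), (x), giving C, H.
Round 3 fires (ii), giving N.
N first appears in round 3.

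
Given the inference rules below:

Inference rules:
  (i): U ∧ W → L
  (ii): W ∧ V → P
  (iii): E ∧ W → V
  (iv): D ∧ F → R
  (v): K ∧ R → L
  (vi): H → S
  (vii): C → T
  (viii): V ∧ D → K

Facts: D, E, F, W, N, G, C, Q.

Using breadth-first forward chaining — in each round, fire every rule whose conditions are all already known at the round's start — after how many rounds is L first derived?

3

Round 1 fires (iii), (iv), (vii), giving V, R, T.
Round 2 fires (ii), (viii), giving P, K.
Round 3 fires (v), giving L.
L first appears in round 3.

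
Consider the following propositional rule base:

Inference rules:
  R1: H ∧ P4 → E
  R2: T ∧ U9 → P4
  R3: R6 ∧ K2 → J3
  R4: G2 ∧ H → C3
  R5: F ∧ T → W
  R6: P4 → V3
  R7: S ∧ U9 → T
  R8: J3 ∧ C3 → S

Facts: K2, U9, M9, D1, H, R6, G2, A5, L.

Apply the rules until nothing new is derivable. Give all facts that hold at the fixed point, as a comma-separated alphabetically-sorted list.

Round 1: R3 [R6 ∧ K2 → J3]; R4 [G2 ∧ H → C3]. Adds J3, C3.
Round 2: R8 [J3 ∧ C3 → S]. Adds S.
Round 3: R7 [S ∧ U9 → T]. Adds T.
Round 4: R2 [T ∧ U9 → P4]. Adds P4.
Round 5: R1 [H ∧ P4 → E]; R6 [P4 → V3]. Adds E, V3.

A5, C3, D1, E, G2, H, J3, K2, L, M9, P4, R6, S, T, U9, V3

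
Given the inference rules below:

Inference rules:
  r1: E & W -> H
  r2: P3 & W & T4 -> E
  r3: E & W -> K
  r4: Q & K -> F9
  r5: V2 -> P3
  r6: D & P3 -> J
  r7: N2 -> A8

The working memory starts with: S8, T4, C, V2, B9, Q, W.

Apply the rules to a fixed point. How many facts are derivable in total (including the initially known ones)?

[1] r5 [V2 -> P3]. ⇒ new: P3.
[2] r2 [P3 & W & T4 -> E]. ⇒ new: E.
[3] r1 [E & W -> H]; r3 [E & W -> K]. ⇒ new: H, K.
[4] r4 [Q & K -> F9]. ⇒ new: F9.
Closure: {B9, C, E, F9, H, K, P3, Q, S8, T4, V2, W} — 12 facts.

12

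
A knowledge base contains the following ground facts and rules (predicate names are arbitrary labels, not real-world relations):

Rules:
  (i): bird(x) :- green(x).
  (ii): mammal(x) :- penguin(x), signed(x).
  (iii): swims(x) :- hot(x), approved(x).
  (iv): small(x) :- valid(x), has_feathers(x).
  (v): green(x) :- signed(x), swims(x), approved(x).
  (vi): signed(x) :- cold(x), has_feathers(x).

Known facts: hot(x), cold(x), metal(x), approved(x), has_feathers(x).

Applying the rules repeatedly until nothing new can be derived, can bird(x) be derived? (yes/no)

Round 1: (iii) [swims(x) :- hot(x), approved(x).]; (vi) [signed(x) :- cold(x), has_feathers(x).]. Adds swims(x), signed(x).
Round 2: (v) [green(x) :- signed(x), swims(x), approved(x).]. Adds green(x).
Round 3: (i) [bird(x) :- green(x).]. Adds bird(x).
bird(x) appears in round 3, so it is derivable.

yes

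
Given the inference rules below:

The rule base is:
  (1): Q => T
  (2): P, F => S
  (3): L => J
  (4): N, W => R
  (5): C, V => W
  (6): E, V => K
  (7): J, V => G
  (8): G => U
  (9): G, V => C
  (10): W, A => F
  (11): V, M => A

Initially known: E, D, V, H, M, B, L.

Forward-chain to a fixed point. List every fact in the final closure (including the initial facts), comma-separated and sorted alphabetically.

A, B, C, D, E, F, G, H, J, K, L, M, U, V, W

Round 1 — (3), (6), (11), derive J, K, A.
Round 2 — (7), derive G.
Round 3 — (8), (9), derive U, C.
Round 4 — (5), derive W.
Round 5 — (10), derive F.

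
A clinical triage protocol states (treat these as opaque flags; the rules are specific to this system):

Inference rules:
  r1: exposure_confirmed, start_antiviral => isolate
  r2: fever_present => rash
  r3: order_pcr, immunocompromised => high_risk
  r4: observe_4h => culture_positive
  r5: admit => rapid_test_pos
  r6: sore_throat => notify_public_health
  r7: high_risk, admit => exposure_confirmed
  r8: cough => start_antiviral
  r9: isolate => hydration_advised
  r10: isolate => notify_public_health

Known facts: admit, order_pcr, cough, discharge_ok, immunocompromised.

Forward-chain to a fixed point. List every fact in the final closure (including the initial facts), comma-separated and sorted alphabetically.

admit, cough, discharge_ok, exposure_confirmed, high_risk, hydration_advised, immunocompromised, isolate, notify_public_health, order_pcr, rapid_test_pos, start_antiviral

Round 1 — r3, r5, r8, derive high_risk, rapid_test_pos, start_antiviral.
Round 2 — r7, derive exposure_confirmed.
Round 3 — r1, derive isolate.
Round 4 — r9, r10, derive hydration_advised, notify_public_health.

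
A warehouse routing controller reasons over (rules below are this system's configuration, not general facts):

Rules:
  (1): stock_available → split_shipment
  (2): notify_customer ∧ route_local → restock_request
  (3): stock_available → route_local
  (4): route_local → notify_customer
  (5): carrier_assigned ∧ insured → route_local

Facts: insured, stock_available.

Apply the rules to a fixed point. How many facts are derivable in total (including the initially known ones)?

6

Round 1 — (1), (3), derive split_shipment, route_local.
Round 2 — (4), derive notify_customer.
Round 3 — (2), derive restock_request.
Closure: {insured, notify_customer, restock_request, route_local, split_shipment, stock_available} — 6 facts.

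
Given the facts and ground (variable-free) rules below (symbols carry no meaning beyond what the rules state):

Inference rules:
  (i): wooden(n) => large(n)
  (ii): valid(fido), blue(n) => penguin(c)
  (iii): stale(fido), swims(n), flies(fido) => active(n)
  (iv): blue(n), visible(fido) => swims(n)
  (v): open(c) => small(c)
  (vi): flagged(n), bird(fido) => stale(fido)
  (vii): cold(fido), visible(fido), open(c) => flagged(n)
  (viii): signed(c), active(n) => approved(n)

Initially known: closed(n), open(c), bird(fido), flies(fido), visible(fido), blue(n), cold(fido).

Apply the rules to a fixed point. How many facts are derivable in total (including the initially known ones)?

12

Round 1: (iv) [blue(n), visible(fido) => swims(n)]; (v) [open(c) => small(c)]; (vii) [cold(fido), visible(fido), open(c) => flagged(n)]. Adds swims(n), small(c), flagged(n).
Round 2: (vi) [flagged(n), bird(fido) => stale(fido)]. Adds stale(fido).
Round 3: (iii) [stale(fido), swims(n), flies(fido) => active(n)]. Adds active(n).
Closure: {active(n), bird(fido), blue(n), closed(n), cold(fido), flagged(n), flies(fido), open(c), small(c), stale(fido), swims(n), visible(fido)} — 12 facts.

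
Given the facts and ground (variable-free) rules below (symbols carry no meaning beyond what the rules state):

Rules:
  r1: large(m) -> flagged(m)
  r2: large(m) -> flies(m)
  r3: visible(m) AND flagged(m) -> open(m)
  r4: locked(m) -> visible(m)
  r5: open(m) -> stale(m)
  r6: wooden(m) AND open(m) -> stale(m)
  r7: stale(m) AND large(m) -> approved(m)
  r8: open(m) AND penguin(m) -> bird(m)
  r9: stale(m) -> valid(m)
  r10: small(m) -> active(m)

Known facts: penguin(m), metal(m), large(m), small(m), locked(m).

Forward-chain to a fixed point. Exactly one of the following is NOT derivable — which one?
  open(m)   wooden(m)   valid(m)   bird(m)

Round 1: r1 [large(m) -> flagged(m)]; r2 [large(m) -> flies(m)]; r4 [locked(m) -> visible(m)]; r10 [small(m) -> active(m)]. Adds flagged(m), flies(m), visible(m), active(m).
Round 2: r3 [visible(m) AND flagged(m) -> open(m)]. Adds open(m).
Round 3: r5 [open(m) -> stale(m)]; r8 [open(m) AND penguin(m) -> bird(m)]. Adds stale(m), bird(m).
Round 4: r7 [stale(m) AND large(m) -> approved(m)]; r9 [stale(m) -> valid(m)]. Adds approved(m), valid(m).
Derived: bird(m) (round 3), open(m) (round 2), valid(m) (round 4). wooden(m) never appears in any round.

wooden(m)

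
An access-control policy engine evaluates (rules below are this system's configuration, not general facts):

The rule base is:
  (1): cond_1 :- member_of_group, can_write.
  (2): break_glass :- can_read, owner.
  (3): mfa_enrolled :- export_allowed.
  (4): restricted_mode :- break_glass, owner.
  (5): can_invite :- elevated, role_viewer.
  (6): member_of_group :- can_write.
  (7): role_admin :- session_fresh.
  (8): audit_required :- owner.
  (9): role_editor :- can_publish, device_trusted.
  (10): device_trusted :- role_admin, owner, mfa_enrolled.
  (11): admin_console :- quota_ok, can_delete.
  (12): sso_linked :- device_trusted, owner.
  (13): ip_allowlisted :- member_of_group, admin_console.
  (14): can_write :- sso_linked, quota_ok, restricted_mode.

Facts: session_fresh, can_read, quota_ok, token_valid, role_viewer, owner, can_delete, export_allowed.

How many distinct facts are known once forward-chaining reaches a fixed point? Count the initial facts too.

Round 1 — (2), (3), (7), (8), (11), derive break_glass, mfa_enrolled, role_admin, audit_required, admin_console.
Round 2 — (4), (10), derive restricted_mode, device_trusted.
Round 3 — (12), derive sso_linked.
Round 4 — (14), derive can_write.
Round 5 — (6), derive member_of_group.
Round 6 — (1), (13), derive cond_1, ip_allowlisted.
Closure: {admin_console, audit_required, break_glass, can_delete, can_read, can_write, cond_1, device_trusted, export_allowed, ip_allowlisted, member_of_group, mfa_enrolled, owner, quota_ok, restricted_mode, role_admin, role_viewer, session_fresh, sso_linked, token_valid} — 20 facts.

20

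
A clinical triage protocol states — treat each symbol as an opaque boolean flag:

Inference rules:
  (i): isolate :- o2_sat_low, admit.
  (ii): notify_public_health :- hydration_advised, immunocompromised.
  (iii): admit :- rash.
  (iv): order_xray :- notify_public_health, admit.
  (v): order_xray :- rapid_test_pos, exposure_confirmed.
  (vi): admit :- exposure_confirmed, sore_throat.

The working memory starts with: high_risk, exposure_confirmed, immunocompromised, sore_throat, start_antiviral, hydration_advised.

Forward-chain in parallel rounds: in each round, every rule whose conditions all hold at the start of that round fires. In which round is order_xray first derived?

2

[1] (ii) [notify_public_health :- hydration_advised, immunocompromised.]; (vi) [admit :- exposure_confirmed, sore_throat.]. ⇒ new: notify_public_health, admit.
[2] (iv) [order_xray :- notify_public_health, admit.]. ⇒ new: order_xray.
order_xray first appears in round 2.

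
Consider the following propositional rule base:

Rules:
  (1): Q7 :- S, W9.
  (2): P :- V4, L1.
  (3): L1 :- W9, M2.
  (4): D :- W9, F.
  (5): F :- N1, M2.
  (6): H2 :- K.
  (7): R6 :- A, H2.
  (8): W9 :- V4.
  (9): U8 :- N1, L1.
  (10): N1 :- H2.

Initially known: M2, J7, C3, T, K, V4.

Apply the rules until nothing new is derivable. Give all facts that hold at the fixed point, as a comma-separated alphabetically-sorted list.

C3, D, F, H2, J7, K, L1, M2, N1, P, T, U8, V4, W9

Round 1: (6) [H2 :- K.]; (8) [W9 :- V4.]. New: H2, W9.
Round 2: (3) [L1 :- W9, M2.]; (10) [N1 :- H2.]. New: L1, N1.
Round 3: (2) [P :- V4, L1.]; (5) [F :- N1, M2.]; (9) [U8 :- N1, L1.]. New: P, F, U8.
Round 4: (4) [D :- W9, F.]. New: D.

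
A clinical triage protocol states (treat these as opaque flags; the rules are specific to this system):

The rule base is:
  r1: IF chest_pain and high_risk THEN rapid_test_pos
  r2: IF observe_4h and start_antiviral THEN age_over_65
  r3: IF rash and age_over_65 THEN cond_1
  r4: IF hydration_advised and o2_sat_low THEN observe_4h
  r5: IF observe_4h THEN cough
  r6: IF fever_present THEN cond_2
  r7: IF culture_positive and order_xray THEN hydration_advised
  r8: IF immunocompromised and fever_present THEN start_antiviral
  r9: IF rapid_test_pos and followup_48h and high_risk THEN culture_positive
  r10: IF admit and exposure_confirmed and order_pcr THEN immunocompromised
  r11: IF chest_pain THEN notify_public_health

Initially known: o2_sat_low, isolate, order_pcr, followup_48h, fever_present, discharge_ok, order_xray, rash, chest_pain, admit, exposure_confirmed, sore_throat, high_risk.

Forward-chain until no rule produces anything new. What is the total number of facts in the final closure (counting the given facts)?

Round 1 fires r1, r6, r10, r11, giving rapid_test_pos, cond_2, immunocompromised, notify_public_health.
Round 2 fires r8, r9, giving start_antiviral, culture_positive.
Round 3 fires r7, giving hydration_advised.
Round 4 fires r4, giving observe_4h.
Round 5 fires r2, r5, giving age_over_65, cough.
Round 6 fires r3, giving cond_1.
Closure: {admit, age_over_65, chest_pain, cond_1, cond_2, cough, culture_positive, discharge_ok, exposure_confirmed, fever_present, followup_48h, high_risk, hydration_advised, immunocompromised, isolate, notify_public_health, o2_sat_low, observe_4h, order_pcr, order_xray, rapid_test_pos, rash, sore_throat, start_antiviral} — 24 facts.

24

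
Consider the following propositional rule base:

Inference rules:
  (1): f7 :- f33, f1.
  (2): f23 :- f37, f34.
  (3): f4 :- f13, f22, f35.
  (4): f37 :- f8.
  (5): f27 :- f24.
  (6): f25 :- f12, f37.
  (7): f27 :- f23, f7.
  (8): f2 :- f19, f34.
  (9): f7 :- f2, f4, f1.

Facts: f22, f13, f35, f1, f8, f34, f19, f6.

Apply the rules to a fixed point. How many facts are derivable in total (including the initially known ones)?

Round 1: (3) [f4 :- f13, f22, f35.]; (4) [f37 :- f8.]; (8) [f2 :- f19, f34.]. Adds f4, f37, f2.
Round 2: (2) [f23 :- f37, f34.]; (9) [f7 :- f2, f4, f1.]. Adds f23, f7.
Round 3: (7) [f27 :- f23, f7.]. Adds f27.
Closure: {f1, f13, f19, f2, f22, f23, f27, f34, f35, f37, f4, f6, f7, f8} — 14 facts.

14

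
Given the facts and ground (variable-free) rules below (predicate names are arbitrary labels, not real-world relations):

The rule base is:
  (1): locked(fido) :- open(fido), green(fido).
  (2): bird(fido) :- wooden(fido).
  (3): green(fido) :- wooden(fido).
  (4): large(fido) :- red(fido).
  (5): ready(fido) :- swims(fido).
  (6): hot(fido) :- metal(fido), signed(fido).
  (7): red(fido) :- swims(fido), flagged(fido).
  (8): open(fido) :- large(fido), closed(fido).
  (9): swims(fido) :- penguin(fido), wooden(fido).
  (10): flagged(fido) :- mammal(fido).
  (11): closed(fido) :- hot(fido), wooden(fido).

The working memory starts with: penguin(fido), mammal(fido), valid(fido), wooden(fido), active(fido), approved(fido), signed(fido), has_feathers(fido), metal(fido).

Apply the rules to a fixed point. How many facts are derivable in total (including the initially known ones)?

Round 1 — (2), (3), (6), (9), (10), derive bird(fido), green(fido), hot(fido), swims(fido), flagged(fido).
Round 2 — (5), (7), (11), derive ready(fido), red(fido), closed(fido).
Round 3 — (4), derive large(fido).
Round 4 — (8), derive open(fido).
Round 5 — (1), derive locked(fido).
Closure: {active(fido), approved(fido), bird(fido), closed(fido), flagged(fido), green(fido), has_feathers(fido), hot(fido), large(fido), locked(fido), mammal(fido), metal(fido), open(fido), penguin(fido), ready(fido), red(fido), signed(fido), swims(fido), valid(fido), wooden(fido)} — 20 facts.

20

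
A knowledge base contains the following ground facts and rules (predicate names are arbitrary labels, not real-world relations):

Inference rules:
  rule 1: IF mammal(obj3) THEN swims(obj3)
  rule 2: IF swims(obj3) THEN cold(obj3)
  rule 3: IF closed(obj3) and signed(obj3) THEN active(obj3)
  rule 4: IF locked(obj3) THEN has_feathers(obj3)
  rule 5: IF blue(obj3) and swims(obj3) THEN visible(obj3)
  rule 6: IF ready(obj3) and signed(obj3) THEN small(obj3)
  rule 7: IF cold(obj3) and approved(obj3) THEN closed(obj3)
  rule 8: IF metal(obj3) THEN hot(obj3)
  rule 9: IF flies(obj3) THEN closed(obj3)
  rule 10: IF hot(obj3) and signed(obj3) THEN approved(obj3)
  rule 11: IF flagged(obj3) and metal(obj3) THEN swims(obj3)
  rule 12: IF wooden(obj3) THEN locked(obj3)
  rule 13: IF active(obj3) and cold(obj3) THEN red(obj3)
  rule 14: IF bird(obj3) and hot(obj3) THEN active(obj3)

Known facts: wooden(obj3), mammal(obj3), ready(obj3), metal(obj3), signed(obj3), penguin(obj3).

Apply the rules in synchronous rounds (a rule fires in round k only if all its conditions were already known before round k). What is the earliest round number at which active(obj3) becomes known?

Round 1 — rule 1, rule 6, rule 8, rule 12, derive swims(obj3), small(obj3), hot(obj3), locked(obj3).
Round 2 — rule 2, rule 4, rule 10, derive cold(obj3), has_feathers(obj3), approved(obj3).
Round 3 — rule 7, derive closed(obj3).
Round 4 — rule 3, derive active(obj3).
active(obj3) first appears in round 4.

4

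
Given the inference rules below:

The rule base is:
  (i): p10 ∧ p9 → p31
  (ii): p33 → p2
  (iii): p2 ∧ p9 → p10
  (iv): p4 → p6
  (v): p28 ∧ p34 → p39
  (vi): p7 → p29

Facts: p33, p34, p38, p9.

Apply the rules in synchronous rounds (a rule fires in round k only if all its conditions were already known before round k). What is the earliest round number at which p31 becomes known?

3

Round 1: (ii) [p33 → p2]. Adds p2.
Round 2: (iii) [p2 ∧ p9 → p10]. Adds p10.
Round 3: (i) [p10 ∧ p9 → p31]. Adds p31.
p31 first appears in round 3.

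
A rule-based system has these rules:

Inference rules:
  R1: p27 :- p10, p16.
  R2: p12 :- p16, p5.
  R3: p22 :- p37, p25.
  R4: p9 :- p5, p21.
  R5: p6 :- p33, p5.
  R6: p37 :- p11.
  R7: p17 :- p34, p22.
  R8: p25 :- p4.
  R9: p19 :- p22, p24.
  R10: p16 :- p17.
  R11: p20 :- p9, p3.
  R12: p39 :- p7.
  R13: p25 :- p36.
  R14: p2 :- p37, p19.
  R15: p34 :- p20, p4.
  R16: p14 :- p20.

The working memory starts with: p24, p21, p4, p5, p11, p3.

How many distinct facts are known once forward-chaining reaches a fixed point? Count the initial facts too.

18

Round 1 fires R4, R6, R8, giving p9, p37, p25.
Round 2 fires R3, R11, giving p22, p20.
Round 3 fires R9, R15, R16, giving p19, p34, p14.
Round 4 fires R7, R14, giving p17, p2.
Round 5 fires R10, giving p16.
Round 6 fires R2, giving p12.
Closure: {p11, p12, p14, p16, p17, p19, p2, p20, p21, p22, p24, p25, p3, p34, p37, p4, p5, p9} — 18 facts.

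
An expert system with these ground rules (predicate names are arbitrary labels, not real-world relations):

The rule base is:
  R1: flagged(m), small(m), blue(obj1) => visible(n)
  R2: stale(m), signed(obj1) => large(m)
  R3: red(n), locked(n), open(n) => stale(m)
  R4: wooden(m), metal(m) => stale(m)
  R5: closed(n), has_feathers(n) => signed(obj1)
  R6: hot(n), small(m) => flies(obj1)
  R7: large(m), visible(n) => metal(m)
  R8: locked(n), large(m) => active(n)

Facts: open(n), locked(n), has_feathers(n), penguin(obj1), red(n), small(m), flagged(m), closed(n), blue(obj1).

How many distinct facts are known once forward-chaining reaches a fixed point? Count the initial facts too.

15

Round 1 — R1, R3, R5, derive visible(n), stale(m), signed(obj1).
Round 2 — R2, derive large(m).
Round 3 — R7, R8, derive metal(m), active(n).
Closure: {active(n), blue(obj1), closed(n), flagged(m), has_feathers(n), large(m), locked(n), metal(m), open(n), penguin(obj1), red(n), signed(obj1), small(m), stale(m), visible(n)} — 15 facts.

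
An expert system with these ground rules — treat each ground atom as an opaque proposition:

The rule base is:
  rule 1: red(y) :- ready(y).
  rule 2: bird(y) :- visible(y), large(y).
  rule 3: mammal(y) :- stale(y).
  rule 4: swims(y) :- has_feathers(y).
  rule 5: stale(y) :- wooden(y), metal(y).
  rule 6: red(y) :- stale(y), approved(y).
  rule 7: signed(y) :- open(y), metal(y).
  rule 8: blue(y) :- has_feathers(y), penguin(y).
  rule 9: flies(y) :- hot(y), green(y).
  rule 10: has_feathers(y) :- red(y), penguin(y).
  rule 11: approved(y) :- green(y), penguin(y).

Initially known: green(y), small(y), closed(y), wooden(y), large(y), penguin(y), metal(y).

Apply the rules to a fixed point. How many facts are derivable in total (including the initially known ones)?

Round 1: rule 5 [stale(y) :- wooden(y), metal(y).]; rule 11 [approved(y) :- green(y), penguin(y).]. New: stale(y), approved(y).
Round 2: rule 3 [mammal(y) :- stale(y).]; rule 6 [red(y) :- stale(y), approved(y).]. New: mammal(y), red(y).
Round 3: rule 10 [has_feathers(y) :- red(y), penguin(y).]. New: has_feathers(y).
Round 4: rule 4 [swims(y) :- has_feathers(y).]; rule 8 [blue(y) :- has_feathers(y), penguin(y).]. New: swims(y), blue(y).
Closure: {approved(y), blue(y), closed(y), green(y), has_feathers(y), large(y), mammal(y), metal(y), penguin(y), red(y), small(y), stale(y), swims(y), wooden(y)} — 14 facts.

14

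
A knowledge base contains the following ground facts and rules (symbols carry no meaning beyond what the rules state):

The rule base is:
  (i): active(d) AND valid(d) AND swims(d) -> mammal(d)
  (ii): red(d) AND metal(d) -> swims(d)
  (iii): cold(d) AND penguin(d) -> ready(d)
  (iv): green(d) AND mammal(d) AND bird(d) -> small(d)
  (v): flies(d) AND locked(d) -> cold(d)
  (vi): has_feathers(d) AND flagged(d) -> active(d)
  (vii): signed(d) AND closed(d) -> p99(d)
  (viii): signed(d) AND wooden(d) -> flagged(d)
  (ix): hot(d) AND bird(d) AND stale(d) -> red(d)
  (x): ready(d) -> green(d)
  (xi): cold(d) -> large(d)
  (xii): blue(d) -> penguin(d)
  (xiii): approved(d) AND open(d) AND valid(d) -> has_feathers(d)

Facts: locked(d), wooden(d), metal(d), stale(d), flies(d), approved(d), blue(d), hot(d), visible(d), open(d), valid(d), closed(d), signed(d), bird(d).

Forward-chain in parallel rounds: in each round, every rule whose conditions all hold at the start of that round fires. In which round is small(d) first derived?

Round 1: (v) [flies(d) AND locked(d) -> cold(d)]; (vii) [signed(d) AND closed(d) -> p99(d)]; (viii) [signed(d) AND wooden(d) -> flagged(d)]; (ix) [hot(d) AND bird(d) AND stale(d) -> red(d)]; (xii) [blue(d) -> penguin(d)]; (xiii) [approved(d) AND open(d) AND valid(d) -> has_feathers(d)]. New: cold(d), p99(d), flagged(d), red(d), penguin(d), has_feathers(d).
Round 2: (ii) [red(d) AND metal(d) -> swims(d)]; (iii) [cold(d) AND penguin(d) -> ready(d)]; (vi) [has_feathers(d) AND flagged(d) -> active(d)]; (xi) [cold(d) -> large(d)]. New: swims(d), ready(d), active(d), large(d).
Round 3: (i) [active(d) AND valid(d) AND swims(d) -> mammal(d)]; (x) [ready(d) -> green(d)]. New: mammal(d), green(d).
Round 4: (iv) [green(d) AND mammal(d) AND bird(d) -> small(d)]. New: small(d).
small(d) first appears in round 4.

4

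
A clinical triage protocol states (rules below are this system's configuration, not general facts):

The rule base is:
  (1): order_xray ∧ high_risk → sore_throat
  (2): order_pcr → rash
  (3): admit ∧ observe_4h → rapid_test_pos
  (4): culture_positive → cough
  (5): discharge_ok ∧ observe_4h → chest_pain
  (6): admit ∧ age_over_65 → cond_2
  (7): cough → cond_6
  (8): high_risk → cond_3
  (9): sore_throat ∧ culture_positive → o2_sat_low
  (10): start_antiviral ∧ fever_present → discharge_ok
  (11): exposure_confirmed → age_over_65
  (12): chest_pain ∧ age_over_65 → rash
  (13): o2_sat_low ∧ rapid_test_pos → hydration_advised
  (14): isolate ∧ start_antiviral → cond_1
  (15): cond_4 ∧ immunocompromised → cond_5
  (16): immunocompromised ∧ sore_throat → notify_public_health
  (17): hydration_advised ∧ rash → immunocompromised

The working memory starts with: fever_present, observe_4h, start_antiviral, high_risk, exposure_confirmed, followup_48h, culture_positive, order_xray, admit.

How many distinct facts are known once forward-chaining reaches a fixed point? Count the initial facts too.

23

Round 1 fires (1), (3), (4), (8), (10), (11), giving sore_throat, rapid_test_pos, cough, cond_3, discharge_ok, age_over_65.
Round 2 fires (5), (6), (7), (9), giving chest_pain, cond_2, cond_6, o2_sat_low.
Round 3 fires (12), (13), giving rash, hydration_advised.
Round 4 fires (17), giving immunocompromised.
Round 5 fires (16), giving notify_public_health.
Closure: {admit, age_over_65, chest_pain, cond_2, cond_3, cond_6, cough, culture_positive, discharge_ok, exposure_confirmed, fever_present, followup_48h, high_risk, hydration_advised, immunocompromised, notify_public_health, o2_sat_low, observe_4h, order_xray, rapid_test_pos, rash, sore_throat, start_antiviral} — 23 facts.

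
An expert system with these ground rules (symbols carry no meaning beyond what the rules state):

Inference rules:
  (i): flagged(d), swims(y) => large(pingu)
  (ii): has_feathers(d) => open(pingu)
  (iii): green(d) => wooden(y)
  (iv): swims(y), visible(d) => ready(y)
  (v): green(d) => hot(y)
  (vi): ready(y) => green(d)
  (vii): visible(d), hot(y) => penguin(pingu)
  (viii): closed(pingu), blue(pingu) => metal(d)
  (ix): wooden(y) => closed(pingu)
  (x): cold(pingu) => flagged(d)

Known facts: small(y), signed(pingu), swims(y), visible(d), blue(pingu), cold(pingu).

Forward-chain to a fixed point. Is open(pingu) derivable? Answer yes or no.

no

Round 1 — (iv), (x), derive ready(y), flagged(d).
Round 2 — (i), (vi), derive large(pingu), green(d).
Round 3 — (iii), (v), derive wooden(y), hot(y).
Round 4 — (vii), (ix), derive penguin(pingu), closed(pingu).
Round 5 — (viii), derive metal(d).
Fixed point reached. open(pingu) is concluded only by (ii); (ii) needs has_feathers(d) (never derived).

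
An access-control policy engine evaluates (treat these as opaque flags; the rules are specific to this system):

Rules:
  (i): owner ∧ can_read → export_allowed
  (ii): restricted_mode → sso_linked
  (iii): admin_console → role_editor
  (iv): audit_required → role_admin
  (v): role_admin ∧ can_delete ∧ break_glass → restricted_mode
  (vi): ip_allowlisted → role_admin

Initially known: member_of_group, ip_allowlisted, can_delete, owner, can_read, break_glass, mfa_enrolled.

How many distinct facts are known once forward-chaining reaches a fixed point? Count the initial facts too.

[1] (i) [owner ∧ can_read → export_allowed]; (vi) [ip_allowlisted → role_admin]. ⇒ new: export_allowed, role_admin.
[2] (v) [role_admin ∧ can_delete ∧ break_glass → restricted_mode]. ⇒ new: restricted_mode.
[3] (ii) [restricted_mode → sso_linked]. ⇒ new: sso_linked.
Closure: {break_glass, can_delete, can_read, export_allowed, ip_allowlisted, member_of_group, mfa_enrolled, owner, restricted_mode, role_admin, sso_linked} — 11 facts.

11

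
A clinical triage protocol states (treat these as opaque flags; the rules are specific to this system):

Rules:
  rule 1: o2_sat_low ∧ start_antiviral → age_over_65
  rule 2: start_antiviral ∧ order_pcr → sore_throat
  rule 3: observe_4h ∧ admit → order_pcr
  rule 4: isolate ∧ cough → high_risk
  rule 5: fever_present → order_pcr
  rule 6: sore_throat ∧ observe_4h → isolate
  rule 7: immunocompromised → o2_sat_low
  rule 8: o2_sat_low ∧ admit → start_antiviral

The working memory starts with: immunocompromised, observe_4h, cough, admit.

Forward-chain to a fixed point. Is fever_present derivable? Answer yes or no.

Round 1 fires rule 3, rule 7, giving order_pcr, o2_sat_low.
Round 2 fires rule 8, giving start_antiviral.
Round 3 fires rule 1, rule 2, giving age_over_65, sore_throat.
Round 4 fires rule 6, giving isolate.
Round 5 fires rule 4, giving high_risk.
Fixed point reached. No rule has fever_present as a consequent, and it is not given.

no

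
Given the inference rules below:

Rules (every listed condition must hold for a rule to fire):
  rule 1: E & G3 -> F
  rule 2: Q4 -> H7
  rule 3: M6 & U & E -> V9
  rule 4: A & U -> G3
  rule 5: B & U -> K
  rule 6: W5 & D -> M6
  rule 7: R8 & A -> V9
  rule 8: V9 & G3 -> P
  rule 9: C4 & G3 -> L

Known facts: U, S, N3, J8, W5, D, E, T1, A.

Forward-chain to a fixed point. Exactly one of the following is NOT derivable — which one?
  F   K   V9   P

Round 1 — rule 4, rule 6, derive G3, M6.
Round 2 — rule 1, rule 3, derive F, V9.
Round 3 — rule 8, derive P.
Derived: P (round 3), V9 (round 2), F (round 2). K never appears in any round.

K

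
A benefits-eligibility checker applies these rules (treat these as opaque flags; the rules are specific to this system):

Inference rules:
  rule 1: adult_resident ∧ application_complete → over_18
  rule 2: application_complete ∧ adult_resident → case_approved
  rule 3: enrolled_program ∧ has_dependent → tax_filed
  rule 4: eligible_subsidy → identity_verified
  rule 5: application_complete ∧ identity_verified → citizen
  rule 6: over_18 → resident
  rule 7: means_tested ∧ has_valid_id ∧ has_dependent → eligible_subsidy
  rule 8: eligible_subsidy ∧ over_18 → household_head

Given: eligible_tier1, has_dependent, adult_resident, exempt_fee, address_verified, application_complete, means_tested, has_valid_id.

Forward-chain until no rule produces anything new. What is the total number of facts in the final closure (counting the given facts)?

Round 1: rule 1 [adult_resident ∧ application_complete → over_18]; rule 2 [application_complete ∧ adult_resident → case_approved]; rule 7 [means_tested ∧ has_valid_id ∧ has_dependent → eligible_subsidy]. New: over_18, case_approved, eligible_subsidy.
Round 2: rule 4 [eligible_subsidy → identity_verified]; rule 6 [over_18 → resident]; rule 8 [eligible_subsidy ∧ over_18 → household_head]. New: identity_verified, resident, household_head.
Round 3: rule 5 [application_complete ∧ identity_verified → citizen]. New: citizen.
Closure: {address_verified, adult_resident, application_complete, case_approved, citizen, eligible_subsidy, eligible_tier1, exempt_fee, has_dependent, has_valid_id, household_head, identity_verified, means_tested, over_18, resident} — 15 facts.

15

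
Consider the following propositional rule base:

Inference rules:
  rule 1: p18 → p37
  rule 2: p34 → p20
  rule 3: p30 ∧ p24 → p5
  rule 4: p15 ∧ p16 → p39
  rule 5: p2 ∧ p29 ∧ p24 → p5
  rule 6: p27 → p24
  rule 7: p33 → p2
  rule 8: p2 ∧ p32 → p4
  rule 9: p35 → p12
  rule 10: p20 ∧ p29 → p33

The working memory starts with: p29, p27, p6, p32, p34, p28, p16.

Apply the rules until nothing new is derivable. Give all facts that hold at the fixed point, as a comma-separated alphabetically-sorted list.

[1] rule 2 [p34 → p20]; rule 6 [p27 → p24]. ⇒ new: p20, p24.
[2] rule 10 [p20 ∧ p29 → p33]. ⇒ new: p33.
[3] rule 7 [p33 → p2]. ⇒ new: p2.
[4] rule 5 [p2 ∧ p29 ∧ p24 → p5]; rule 8 [p2 ∧ p32 → p4]. ⇒ new: p5, p4.

p16, p2, p20, p24, p27, p28, p29, p32, p33, p34, p4, p5, p6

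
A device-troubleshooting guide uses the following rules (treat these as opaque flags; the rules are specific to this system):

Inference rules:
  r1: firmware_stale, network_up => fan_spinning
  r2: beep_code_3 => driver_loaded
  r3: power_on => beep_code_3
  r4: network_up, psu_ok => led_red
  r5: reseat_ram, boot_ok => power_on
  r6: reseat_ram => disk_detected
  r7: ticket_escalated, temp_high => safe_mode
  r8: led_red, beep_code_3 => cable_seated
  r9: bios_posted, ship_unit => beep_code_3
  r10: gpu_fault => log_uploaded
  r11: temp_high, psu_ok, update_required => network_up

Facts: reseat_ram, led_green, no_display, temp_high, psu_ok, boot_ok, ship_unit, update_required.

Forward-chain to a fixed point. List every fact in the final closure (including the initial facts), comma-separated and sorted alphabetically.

beep_code_3, boot_ok, cable_seated, disk_detected, driver_loaded, led_green, led_red, network_up, no_display, power_on, psu_ok, reseat_ram, ship_unit, temp_high, update_required

Round 1 — r5, r6, r11, derive power_on, disk_detected, network_up.
Round 2 — r3, r4, derive beep_code_3, led_red.
Round 3 — r2, r8, derive driver_loaded, cable_seated.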